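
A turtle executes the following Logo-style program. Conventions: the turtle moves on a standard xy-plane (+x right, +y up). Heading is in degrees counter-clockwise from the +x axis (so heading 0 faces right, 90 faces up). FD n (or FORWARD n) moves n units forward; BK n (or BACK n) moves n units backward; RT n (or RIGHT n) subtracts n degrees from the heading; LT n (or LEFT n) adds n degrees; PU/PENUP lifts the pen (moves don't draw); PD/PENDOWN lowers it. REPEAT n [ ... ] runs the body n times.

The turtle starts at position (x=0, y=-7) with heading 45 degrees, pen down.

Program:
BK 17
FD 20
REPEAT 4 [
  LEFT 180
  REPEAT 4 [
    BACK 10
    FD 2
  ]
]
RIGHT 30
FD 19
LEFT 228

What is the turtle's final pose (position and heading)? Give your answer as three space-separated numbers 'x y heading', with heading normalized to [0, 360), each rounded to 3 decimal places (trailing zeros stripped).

Answer: 20.474 0.039 243

Derivation:
Executing turtle program step by step:
Start: pos=(0,-7), heading=45, pen down
BK 17: (0,-7) -> (-12.021,-19.021) [heading=45, draw]
FD 20: (-12.021,-19.021) -> (2.121,-4.879) [heading=45, draw]
REPEAT 4 [
  -- iteration 1/4 --
  LT 180: heading 45 -> 225
  REPEAT 4 [
    -- iteration 1/4 --
    BK 10: (2.121,-4.879) -> (9.192,2.192) [heading=225, draw]
    FD 2: (9.192,2.192) -> (7.778,0.778) [heading=225, draw]
    -- iteration 2/4 --
    BK 10: (7.778,0.778) -> (14.849,7.849) [heading=225, draw]
    FD 2: (14.849,7.849) -> (13.435,6.435) [heading=225, draw]
    -- iteration 3/4 --
    BK 10: (13.435,6.435) -> (20.506,13.506) [heading=225, draw]
    FD 2: (20.506,13.506) -> (19.092,12.092) [heading=225, draw]
    -- iteration 4/4 --
    BK 10: (19.092,12.092) -> (26.163,19.163) [heading=225, draw]
    FD 2: (26.163,19.163) -> (24.749,17.749) [heading=225, draw]
  ]
  -- iteration 2/4 --
  LT 180: heading 225 -> 45
  REPEAT 4 [
    -- iteration 1/4 --
    BK 10: (24.749,17.749) -> (17.678,10.678) [heading=45, draw]
    FD 2: (17.678,10.678) -> (19.092,12.092) [heading=45, draw]
    -- iteration 2/4 --
    BK 10: (19.092,12.092) -> (12.021,5.021) [heading=45, draw]
    FD 2: (12.021,5.021) -> (13.435,6.435) [heading=45, draw]
    -- iteration 3/4 --
    BK 10: (13.435,6.435) -> (6.364,-0.636) [heading=45, draw]
    FD 2: (6.364,-0.636) -> (7.778,0.778) [heading=45, draw]
    -- iteration 4/4 --
    BK 10: (7.778,0.778) -> (0.707,-6.293) [heading=45, draw]
    FD 2: (0.707,-6.293) -> (2.121,-4.879) [heading=45, draw]
  ]
  -- iteration 3/4 --
  LT 180: heading 45 -> 225
  REPEAT 4 [
    -- iteration 1/4 --
    BK 10: (2.121,-4.879) -> (9.192,2.192) [heading=225, draw]
    FD 2: (9.192,2.192) -> (7.778,0.778) [heading=225, draw]
    -- iteration 2/4 --
    BK 10: (7.778,0.778) -> (14.849,7.849) [heading=225, draw]
    FD 2: (14.849,7.849) -> (13.435,6.435) [heading=225, draw]
    -- iteration 3/4 --
    BK 10: (13.435,6.435) -> (20.506,13.506) [heading=225, draw]
    FD 2: (20.506,13.506) -> (19.092,12.092) [heading=225, draw]
    -- iteration 4/4 --
    BK 10: (19.092,12.092) -> (26.163,19.163) [heading=225, draw]
    FD 2: (26.163,19.163) -> (24.749,17.749) [heading=225, draw]
  ]
  -- iteration 4/4 --
  LT 180: heading 225 -> 45
  REPEAT 4 [
    -- iteration 1/4 --
    BK 10: (24.749,17.749) -> (17.678,10.678) [heading=45, draw]
    FD 2: (17.678,10.678) -> (19.092,12.092) [heading=45, draw]
    -- iteration 2/4 --
    BK 10: (19.092,12.092) -> (12.021,5.021) [heading=45, draw]
    FD 2: (12.021,5.021) -> (13.435,6.435) [heading=45, draw]
    -- iteration 3/4 --
    BK 10: (13.435,6.435) -> (6.364,-0.636) [heading=45, draw]
    FD 2: (6.364,-0.636) -> (7.778,0.778) [heading=45, draw]
    -- iteration 4/4 --
    BK 10: (7.778,0.778) -> (0.707,-6.293) [heading=45, draw]
    FD 2: (0.707,-6.293) -> (2.121,-4.879) [heading=45, draw]
  ]
]
RT 30: heading 45 -> 15
FD 19: (2.121,-4.879) -> (20.474,0.039) [heading=15, draw]
LT 228: heading 15 -> 243
Final: pos=(20.474,0.039), heading=243, 35 segment(s) drawn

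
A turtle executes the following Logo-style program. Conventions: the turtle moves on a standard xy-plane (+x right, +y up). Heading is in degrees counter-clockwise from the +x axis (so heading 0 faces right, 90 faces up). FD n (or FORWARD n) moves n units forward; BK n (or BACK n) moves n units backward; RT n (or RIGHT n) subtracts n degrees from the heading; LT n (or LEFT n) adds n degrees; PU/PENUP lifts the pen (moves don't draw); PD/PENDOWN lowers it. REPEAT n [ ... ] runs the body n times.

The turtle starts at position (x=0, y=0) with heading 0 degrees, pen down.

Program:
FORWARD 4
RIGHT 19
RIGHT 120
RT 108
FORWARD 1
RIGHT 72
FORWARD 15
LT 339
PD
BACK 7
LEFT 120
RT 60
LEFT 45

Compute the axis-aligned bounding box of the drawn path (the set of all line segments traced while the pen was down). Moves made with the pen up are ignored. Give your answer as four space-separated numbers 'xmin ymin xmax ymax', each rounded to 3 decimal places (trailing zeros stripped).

Executing turtle program step by step:
Start: pos=(0,0), heading=0, pen down
FD 4: (0,0) -> (4,0) [heading=0, draw]
RT 19: heading 0 -> 341
RT 120: heading 341 -> 221
RT 108: heading 221 -> 113
FD 1: (4,0) -> (3.609,0.921) [heading=113, draw]
RT 72: heading 113 -> 41
FD 15: (3.609,0.921) -> (14.93,10.761) [heading=41, draw]
LT 339: heading 41 -> 20
PD: pen down
BK 7: (14.93,10.761) -> (8.352,8.367) [heading=20, draw]
LT 120: heading 20 -> 140
RT 60: heading 140 -> 80
LT 45: heading 80 -> 125
Final: pos=(8.352,8.367), heading=125, 4 segment(s) drawn

Segment endpoints: x in {0, 3.609, 4, 8.352, 14.93}, y in {0, 0.921, 8.367, 10.761}
xmin=0, ymin=0, xmax=14.93, ymax=10.761

Answer: 0 0 14.93 10.761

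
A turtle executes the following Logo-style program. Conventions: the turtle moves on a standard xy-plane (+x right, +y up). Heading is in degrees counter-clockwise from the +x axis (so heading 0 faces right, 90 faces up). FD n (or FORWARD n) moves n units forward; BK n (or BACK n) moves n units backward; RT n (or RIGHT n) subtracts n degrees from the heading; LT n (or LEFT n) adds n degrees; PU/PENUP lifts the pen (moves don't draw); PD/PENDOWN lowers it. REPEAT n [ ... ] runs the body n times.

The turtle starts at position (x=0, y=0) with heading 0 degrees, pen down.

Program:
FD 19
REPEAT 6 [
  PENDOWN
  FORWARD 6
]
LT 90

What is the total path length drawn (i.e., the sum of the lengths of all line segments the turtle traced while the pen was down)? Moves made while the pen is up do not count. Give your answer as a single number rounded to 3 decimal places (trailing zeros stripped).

Executing turtle program step by step:
Start: pos=(0,0), heading=0, pen down
FD 19: (0,0) -> (19,0) [heading=0, draw]
REPEAT 6 [
  -- iteration 1/6 --
  PD: pen down
  FD 6: (19,0) -> (25,0) [heading=0, draw]
  -- iteration 2/6 --
  PD: pen down
  FD 6: (25,0) -> (31,0) [heading=0, draw]
  -- iteration 3/6 --
  PD: pen down
  FD 6: (31,0) -> (37,0) [heading=0, draw]
  -- iteration 4/6 --
  PD: pen down
  FD 6: (37,0) -> (43,0) [heading=0, draw]
  -- iteration 5/6 --
  PD: pen down
  FD 6: (43,0) -> (49,0) [heading=0, draw]
  -- iteration 6/6 --
  PD: pen down
  FD 6: (49,0) -> (55,0) [heading=0, draw]
]
LT 90: heading 0 -> 90
Final: pos=(55,0), heading=90, 7 segment(s) drawn

Segment lengths:
  seg 1: (0,0) -> (19,0), length = 19
  seg 2: (19,0) -> (25,0), length = 6
  seg 3: (25,0) -> (31,0), length = 6
  seg 4: (31,0) -> (37,0), length = 6
  seg 5: (37,0) -> (43,0), length = 6
  seg 6: (43,0) -> (49,0), length = 6
  seg 7: (49,0) -> (55,0), length = 6
Total = 55

Answer: 55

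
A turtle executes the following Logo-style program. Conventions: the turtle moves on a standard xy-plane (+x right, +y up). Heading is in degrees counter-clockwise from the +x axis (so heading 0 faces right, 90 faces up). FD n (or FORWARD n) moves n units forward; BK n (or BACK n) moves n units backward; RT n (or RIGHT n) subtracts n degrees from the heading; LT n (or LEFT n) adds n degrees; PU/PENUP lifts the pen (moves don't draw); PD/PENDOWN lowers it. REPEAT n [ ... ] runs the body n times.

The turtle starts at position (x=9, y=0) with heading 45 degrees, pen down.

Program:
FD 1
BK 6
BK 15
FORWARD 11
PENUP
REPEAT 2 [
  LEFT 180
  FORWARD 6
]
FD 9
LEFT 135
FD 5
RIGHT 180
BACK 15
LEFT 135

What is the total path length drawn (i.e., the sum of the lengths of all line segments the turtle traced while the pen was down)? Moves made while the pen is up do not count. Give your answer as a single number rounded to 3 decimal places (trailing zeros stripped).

Answer: 33

Derivation:
Executing turtle program step by step:
Start: pos=(9,0), heading=45, pen down
FD 1: (9,0) -> (9.707,0.707) [heading=45, draw]
BK 6: (9.707,0.707) -> (5.464,-3.536) [heading=45, draw]
BK 15: (5.464,-3.536) -> (-5.142,-14.142) [heading=45, draw]
FD 11: (-5.142,-14.142) -> (2.636,-6.364) [heading=45, draw]
PU: pen up
REPEAT 2 [
  -- iteration 1/2 --
  LT 180: heading 45 -> 225
  FD 6: (2.636,-6.364) -> (-1.607,-10.607) [heading=225, move]
  -- iteration 2/2 --
  LT 180: heading 225 -> 45
  FD 6: (-1.607,-10.607) -> (2.636,-6.364) [heading=45, move]
]
FD 9: (2.636,-6.364) -> (9,0) [heading=45, move]
LT 135: heading 45 -> 180
FD 5: (9,0) -> (4,0) [heading=180, move]
RT 180: heading 180 -> 0
BK 15: (4,0) -> (-11,0) [heading=0, move]
LT 135: heading 0 -> 135
Final: pos=(-11,0), heading=135, 4 segment(s) drawn

Segment lengths:
  seg 1: (9,0) -> (9.707,0.707), length = 1
  seg 2: (9.707,0.707) -> (5.464,-3.536), length = 6
  seg 3: (5.464,-3.536) -> (-5.142,-14.142), length = 15
  seg 4: (-5.142,-14.142) -> (2.636,-6.364), length = 11
Total = 33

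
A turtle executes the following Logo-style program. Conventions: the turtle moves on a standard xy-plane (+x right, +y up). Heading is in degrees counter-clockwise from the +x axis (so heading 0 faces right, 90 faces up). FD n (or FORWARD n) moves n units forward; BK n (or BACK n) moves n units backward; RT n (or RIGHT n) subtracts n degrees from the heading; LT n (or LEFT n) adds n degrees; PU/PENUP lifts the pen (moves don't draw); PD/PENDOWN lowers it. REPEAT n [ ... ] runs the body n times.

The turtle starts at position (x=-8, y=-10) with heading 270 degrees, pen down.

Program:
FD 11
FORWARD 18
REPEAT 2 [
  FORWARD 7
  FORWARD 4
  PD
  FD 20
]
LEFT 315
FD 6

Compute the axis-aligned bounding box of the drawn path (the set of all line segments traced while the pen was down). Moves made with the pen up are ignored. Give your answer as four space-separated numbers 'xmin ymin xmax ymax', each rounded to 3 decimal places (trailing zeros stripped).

Executing turtle program step by step:
Start: pos=(-8,-10), heading=270, pen down
FD 11: (-8,-10) -> (-8,-21) [heading=270, draw]
FD 18: (-8,-21) -> (-8,-39) [heading=270, draw]
REPEAT 2 [
  -- iteration 1/2 --
  FD 7: (-8,-39) -> (-8,-46) [heading=270, draw]
  FD 4: (-8,-46) -> (-8,-50) [heading=270, draw]
  PD: pen down
  FD 20: (-8,-50) -> (-8,-70) [heading=270, draw]
  -- iteration 2/2 --
  FD 7: (-8,-70) -> (-8,-77) [heading=270, draw]
  FD 4: (-8,-77) -> (-8,-81) [heading=270, draw]
  PD: pen down
  FD 20: (-8,-81) -> (-8,-101) [heading=270, draw]
]
LT 315: heading 270 -> 225
FD 6: (-8,-101) -> (-12.243,-105.243) [heading=225, draw]
Final: pos=(-12.243,-105.243), heading=225, 9 segment(s) drawn

Segment endpoints: x in {-12.243, -8, -8, -8, -8, -8, -8, -8}, y in {-105.243, -101, -81, -77, -70, -50, -46, -39, -21, -10}
xmin=-12.243, ymin=-105.243, xmax=-8, ymax=-10

Answer: -12.243 -105.243 -8 -10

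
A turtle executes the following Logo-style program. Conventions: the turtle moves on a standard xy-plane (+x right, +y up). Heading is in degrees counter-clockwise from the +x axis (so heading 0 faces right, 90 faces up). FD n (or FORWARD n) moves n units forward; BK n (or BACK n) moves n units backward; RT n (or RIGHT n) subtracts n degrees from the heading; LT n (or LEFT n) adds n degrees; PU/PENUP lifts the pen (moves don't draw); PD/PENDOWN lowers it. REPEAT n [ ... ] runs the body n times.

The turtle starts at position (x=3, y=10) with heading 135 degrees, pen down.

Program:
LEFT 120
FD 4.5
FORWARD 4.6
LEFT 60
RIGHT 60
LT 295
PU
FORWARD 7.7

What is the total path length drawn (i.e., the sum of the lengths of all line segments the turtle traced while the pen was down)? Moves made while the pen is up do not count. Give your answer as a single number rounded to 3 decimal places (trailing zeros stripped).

Executing turtle program step by step:
Start: pos=(3,10), heading=135, pen down
LT 120: heading 135 -> 255
FD 4.5: (3,10) -> (1.835,5.653) [heading=255, draw]
FD 4.6: (1.835,5.653) -> (0.645,1.21) [heading=255, draw]
LT 60: heading 255 -> 315
RT 60: heading 315 -> 255
LT 295: heading 255 -> 190
PU: pen up
FD 7.7: (0.645,1.21) -> (-6.938,-0.127) [heading=190, move]
Final: pos=(-6.938,-0.127), heading=190, 2 segment(s) drawn

Segment lengths:
  seg 1: (3,10) -> (1.835,5.653), length = 4.5
  seg 2: (1.835,5.653) -> (0.645,1.21), length = 4.6
Total = 9.1

Answer: 9.1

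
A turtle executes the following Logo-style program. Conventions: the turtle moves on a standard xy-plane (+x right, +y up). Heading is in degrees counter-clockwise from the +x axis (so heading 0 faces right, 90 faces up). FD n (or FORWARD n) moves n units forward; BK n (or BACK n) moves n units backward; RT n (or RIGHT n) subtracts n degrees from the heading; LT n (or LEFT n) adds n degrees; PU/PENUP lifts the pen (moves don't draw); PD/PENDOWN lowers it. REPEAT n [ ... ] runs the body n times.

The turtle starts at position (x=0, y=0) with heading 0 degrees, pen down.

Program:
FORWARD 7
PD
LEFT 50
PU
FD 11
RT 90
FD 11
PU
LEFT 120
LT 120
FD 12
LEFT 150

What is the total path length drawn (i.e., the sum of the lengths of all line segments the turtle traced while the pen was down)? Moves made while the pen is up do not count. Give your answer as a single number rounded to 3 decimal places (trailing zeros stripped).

Answer: 7

Derivation:
Executing turtle program step by step:
Start: pos=(0,0), heading=0, pen down
FD 7: (0,0) -> (7,0) [heading=0, draw]
PD: pen down
LT 50: heading 0 -> 50
PU: pen up
FD 11: (7,0) -> (14.071,8.426) [heading=50, move]
RT 90: heading 50 -> 320
FD 11: (14.071,8.426) -> (22.497,1.356) [heading=320, move]
PU: pen up
LT 120: heading 320 -> 80
LT 120: heading 80 -> 200
FD 12: (22.497,1.356) -> (11.221,-2.748) [heading=200, move]
LT 150: heading 200 -> 350
Final: pos=(11.221,-2.748), heading=350, 1 segment(s) drawn

Segment lengths:
  seg 1: (0,0) -> (7,0), length = 7
Total = 7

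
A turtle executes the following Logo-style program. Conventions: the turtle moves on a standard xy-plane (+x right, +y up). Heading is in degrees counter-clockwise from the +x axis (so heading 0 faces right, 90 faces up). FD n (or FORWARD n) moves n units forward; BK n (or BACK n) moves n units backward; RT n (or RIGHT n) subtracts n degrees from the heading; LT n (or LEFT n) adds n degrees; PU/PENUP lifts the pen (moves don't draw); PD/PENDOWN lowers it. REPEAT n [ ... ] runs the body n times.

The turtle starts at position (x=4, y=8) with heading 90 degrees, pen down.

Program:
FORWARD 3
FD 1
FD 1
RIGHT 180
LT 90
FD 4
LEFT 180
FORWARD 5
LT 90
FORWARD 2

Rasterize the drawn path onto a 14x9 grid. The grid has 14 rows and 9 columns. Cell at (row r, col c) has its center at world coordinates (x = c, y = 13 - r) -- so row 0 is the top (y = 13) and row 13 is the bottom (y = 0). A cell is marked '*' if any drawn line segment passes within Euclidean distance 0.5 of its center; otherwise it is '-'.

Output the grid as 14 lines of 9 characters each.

Answer: ---******
---**----
---**----
----*----
----*----
----*----
---------
---------
---------
---------
---------
---------
---------
---------

Derivation:
Segment 0: (4,8) -> (4,11)
Segment 1: (4,11) -> (4,12)
Segment 2: (4,12) -> (4,13)
Segment 3: (4,13) -> (8,13)
Segment 4: (8,13) -> (3,13)
Segment 5: (3,13) -> (3,11)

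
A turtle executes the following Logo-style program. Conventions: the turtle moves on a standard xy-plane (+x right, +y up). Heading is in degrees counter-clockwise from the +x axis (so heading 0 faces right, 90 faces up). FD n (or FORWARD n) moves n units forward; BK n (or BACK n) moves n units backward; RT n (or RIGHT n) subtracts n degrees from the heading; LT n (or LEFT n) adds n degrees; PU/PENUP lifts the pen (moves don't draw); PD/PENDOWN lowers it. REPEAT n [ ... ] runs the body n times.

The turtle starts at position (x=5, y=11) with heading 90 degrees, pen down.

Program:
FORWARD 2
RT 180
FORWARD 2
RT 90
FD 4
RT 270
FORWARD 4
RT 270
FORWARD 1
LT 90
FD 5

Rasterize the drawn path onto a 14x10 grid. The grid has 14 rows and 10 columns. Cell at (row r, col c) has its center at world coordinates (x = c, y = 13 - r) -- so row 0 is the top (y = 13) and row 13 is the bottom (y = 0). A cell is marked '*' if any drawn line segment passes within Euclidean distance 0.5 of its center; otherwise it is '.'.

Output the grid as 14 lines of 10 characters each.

Answer: .....*....
..*..*....
.*****....
.**.......
.**.......
.**.......
.**.......
..........
..........
..........
..........
..........
..........
..........

Derivation:
Segment 0: (5,11) -> (5,13)
Segment 1: (5,13) -> (5,11)
Segment 2: (5,11) -> (1,11)
Segment 3: (1,11) -> (1,7)
Segment 4: (1,7) -> (2,7)
Segment 5: (2,7) -> (2,12)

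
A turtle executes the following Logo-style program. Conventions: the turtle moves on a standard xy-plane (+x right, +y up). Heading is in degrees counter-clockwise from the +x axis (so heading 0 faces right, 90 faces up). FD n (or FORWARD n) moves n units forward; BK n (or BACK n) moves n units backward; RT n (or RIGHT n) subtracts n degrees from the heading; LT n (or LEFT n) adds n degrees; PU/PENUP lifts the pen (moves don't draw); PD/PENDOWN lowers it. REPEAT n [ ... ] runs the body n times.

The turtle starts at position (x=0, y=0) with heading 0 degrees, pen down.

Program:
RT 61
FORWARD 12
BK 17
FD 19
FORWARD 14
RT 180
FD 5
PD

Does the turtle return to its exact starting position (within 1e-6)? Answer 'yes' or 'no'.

Answer: no

Derivation:
Executing turtle program step by step:
Start: pos=(0,0), heading=0, pen down
RT 61: heading 0 -> 299
FD 12: (0,0) -> (5.818,-10.495) [heading=299, draw]
BK 17: (5.818,-10.495) -> (-2.424,4.373) [heading=299, draw]
FD 19: (-2.424,4.373) -> (6.787,-12.245) [heading=299, draw]
FD 14: (6.787,-12.245) -> (13.575,-24.489) [heading=299, draw]
RT 180: heading 299 -> 119
FD 5: (13.575,-24.489) -> (11.151,-20.116) [heading=119, draw]
PD: pen down
Final: pos=(11.151,-20.116), heading=119, 5 segment(s) drawn

Start position: (0, 0)
Final position: (11.151, -20.116)
Distance = 23; >= 1e-6 -> NOT closed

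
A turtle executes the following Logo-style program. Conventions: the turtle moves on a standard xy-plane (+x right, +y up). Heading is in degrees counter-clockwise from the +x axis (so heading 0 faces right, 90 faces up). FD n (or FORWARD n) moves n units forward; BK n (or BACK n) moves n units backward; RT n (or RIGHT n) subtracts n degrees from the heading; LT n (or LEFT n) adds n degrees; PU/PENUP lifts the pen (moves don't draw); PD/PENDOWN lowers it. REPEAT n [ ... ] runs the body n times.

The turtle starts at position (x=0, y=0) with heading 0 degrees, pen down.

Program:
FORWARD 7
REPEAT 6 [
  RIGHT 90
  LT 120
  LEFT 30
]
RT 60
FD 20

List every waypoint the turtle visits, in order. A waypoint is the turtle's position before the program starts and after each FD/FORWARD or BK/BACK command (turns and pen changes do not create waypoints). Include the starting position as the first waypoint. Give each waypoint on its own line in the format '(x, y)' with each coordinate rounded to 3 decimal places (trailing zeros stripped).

Executing turtle program step by step:
Start: pos=(0,0), heading=0, pen down
FD 7: (0,0) -> (7,0) [heading=0, draw]
REPEAT 6 [
  -- iteration 1/6 --
  RT 90: heading 0 -> 270
  LT 120: heading 270 -> 30
  LT 30: heading 30 -> 60
  -- iteration 2/6 --
  RT 90: heading 60 -> 330
  LT 120: heading 330 -> 90
  LT 30: heading 90 -> 120
  -- iteration 3/6 --
  RT 90: heading 120 -> 30
  LT 120: heading 30 -> 150
  LT 30: heading 150 -> 180
  -- iteration 4/6 --
  RT 90: heading 180 -> 90
  LT 120: heading 90 -> 210
  LT 30: heading 210 -> 240
  -- iteration 5/6 --
  RT 90: heading 240 -> 150
  LT 120: heading 150 -> 270
  LT 30: heading 270 -> 300
  -- iteration 6/6 --
  RT 90: heading 300 -> 210
  LT 120: heading 210 -> 330
  LT 30: heading 330 -> 0
]
RT 60: heading 0 -> 300
FD 20: (7,0) -> (17,-17.321) [heading=300, draw]
Final: pos=(17,-17.321), heading=300, 2 segment(s) drawn
Waypoints (3 total):
(0, 0)
(7, 0)
(17, -17.321)

Answer: (0, 0)
(7, 0)
(17, -17.321)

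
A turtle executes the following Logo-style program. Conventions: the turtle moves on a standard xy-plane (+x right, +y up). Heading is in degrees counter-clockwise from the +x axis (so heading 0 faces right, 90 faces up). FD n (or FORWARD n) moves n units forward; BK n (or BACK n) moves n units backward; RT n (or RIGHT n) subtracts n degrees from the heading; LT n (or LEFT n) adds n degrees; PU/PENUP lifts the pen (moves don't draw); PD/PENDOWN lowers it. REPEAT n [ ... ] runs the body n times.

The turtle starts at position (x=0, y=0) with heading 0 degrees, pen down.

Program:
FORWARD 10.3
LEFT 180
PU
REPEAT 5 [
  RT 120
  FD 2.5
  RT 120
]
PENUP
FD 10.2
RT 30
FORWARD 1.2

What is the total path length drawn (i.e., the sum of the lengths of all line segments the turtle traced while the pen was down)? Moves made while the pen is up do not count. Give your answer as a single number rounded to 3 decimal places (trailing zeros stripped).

Answer: 10.3

Derivation:
Executing turtle program step by step:
Start: pos=(0,0), heading=0, pen down
FD 10.3: (0,0) -> (10.3,0) [heading=0, draw]
LT 180: heading 0 -> 180
PU: pen up
REPEAT 5 [
  -- iteration 1/5 --
  RT 120: heading 180 -> 60
  FD 2.5: (10.3,0) -> (11.55,2.165) [heading=60, move]
  RT 120: heading 60 -> 300
  -- iteration 2/5 --
  RT 120: heading 300 -> 180
  FD 2.5: (11.55,2.165) -> (9.05,2.165) [heading=180, move]
  RT 120: heading 180 -> 60
  -- iteration 3/5 --
  RT 120: heading 60 -> 300
  FD 2.5: (9.05,2.165) -> (10.3,0) [heading=300, move]
  RT 120: heading 300 -> 180
  -- iteration 4/5 --
  RT 120: heading 180 -> 60
  FD 2.5: (10.3,0) -> (11.55,2.165) [heading=60, move]
  RT 120: heading 60 -> 300
  -- iteration 5/5 --
  RT 120: heading 300 -> 180
  FD 2.5: (11.55,2.165) -> (9.05,2.165) [heading=180, move]
  RT 120: heading 180 -> 60
]
PU: pen up
FD 10.2: (9.05,2.165) -> (14.15,10.999) [heading=60, move]
RT 30: heading 60 -> 30
FD 1.2: (14.15,10.999) -> (15.189,11.599) [heading=30, move]
Final: pos=(15.189,11.599), heading=30, 1 segment(s) drawn

Segment lengths:
  seg 1: (0,0) -> (10.3,0), length = 10.3
Total = 10.3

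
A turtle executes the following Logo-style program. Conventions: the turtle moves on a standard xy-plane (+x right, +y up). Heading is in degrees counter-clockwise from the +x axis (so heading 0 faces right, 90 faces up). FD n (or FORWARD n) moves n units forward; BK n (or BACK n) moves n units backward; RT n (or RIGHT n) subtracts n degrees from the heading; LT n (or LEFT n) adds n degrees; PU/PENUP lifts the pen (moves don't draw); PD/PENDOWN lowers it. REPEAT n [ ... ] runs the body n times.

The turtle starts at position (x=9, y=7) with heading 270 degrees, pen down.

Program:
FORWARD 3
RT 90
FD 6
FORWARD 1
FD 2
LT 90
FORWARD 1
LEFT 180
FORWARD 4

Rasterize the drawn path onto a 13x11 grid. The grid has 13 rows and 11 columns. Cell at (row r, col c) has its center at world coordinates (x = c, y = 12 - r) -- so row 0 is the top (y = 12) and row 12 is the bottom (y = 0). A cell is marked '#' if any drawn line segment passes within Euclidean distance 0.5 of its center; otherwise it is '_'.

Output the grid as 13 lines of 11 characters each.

Segment 0: (9,7) -> (9,4)
Segment 1: (9,4) -> (3,4)
Segment 2: (3,4) -> (2,4)
Segment 3: (2,4) -> (0,4)
Segment 4: (0,4) -> (-0,3)
Segment 5: (-0,3) -> (0,7)

Answer: ___________
___________
___________
___________
___________
#________#_
#________#_
#________#_
##########_
#__________
___________
___________
___________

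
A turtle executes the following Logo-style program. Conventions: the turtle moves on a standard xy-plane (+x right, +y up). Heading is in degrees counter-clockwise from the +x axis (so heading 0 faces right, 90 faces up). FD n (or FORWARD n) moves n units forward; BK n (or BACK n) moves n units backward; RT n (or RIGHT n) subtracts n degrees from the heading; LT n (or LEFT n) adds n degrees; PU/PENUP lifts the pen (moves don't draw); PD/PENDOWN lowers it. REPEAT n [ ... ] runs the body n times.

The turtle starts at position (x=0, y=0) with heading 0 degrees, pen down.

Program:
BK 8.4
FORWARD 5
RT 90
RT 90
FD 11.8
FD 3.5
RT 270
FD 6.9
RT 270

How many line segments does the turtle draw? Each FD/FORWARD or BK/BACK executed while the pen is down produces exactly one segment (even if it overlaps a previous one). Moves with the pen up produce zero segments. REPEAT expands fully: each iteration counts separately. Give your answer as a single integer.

Executing turtle program step by step:
Start: pos=(0,0), heading=0, pen down
BK 8.4: (0,0) -> (-8.4,0) [heading=0, draw]
FD 5: (-8.4,0) -> (-3.4,0) [heading=0, draw]
RT 90: heading 0 -> 270
RT 90: heading 270 -> 180
FD 11.8: (-3.4,0) -> (-15.2,0) [heading=180, draw]
FD 3.5: (-15.2,0) -> (-18.7,0) [heading=180, draw]
RT 270: heading 180 -> 270
FD 6.9: (-18.7,0) -> (-18.7,-6.9) [heading=270, draw]
RT 270: heading 270 -> 0
Final: pos=(-18.7,-6.9), heading=0, 5 segment(s) drawn
Segments drawn: 5

Answer: 5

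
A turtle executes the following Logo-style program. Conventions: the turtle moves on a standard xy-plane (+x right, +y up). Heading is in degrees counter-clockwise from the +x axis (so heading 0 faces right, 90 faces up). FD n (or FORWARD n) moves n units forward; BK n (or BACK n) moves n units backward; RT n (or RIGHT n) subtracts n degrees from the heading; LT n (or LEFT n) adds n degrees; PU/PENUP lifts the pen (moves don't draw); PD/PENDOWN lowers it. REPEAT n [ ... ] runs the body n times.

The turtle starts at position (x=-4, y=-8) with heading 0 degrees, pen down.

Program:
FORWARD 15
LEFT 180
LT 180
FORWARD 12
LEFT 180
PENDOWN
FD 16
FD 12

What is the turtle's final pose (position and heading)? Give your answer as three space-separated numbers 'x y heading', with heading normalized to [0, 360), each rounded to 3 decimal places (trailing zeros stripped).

Answer: -5 -8 180

Derivation:
Executing turtle program step by step:
Start: pos=(-4,-8), heading=0, pen down
FD 15: (-4,-8) -> (11,-8) [heading=0, draw]
LT 180: heading 0 -> 180
LT 180: heading 180 -> 0
FD 12: (11,-8) -> (23,-8) [heading=0, draw]
LT 180: heading 0 -> 180
PD: pen down
FD 16: (23,-8) -> (7,-8) [heading=180, draw]
FD 12: (7,-8) -> (-5,-8) [heading=180, draw]
Final: pos=(-5,-8), heading=180, 4 segment(s) drawn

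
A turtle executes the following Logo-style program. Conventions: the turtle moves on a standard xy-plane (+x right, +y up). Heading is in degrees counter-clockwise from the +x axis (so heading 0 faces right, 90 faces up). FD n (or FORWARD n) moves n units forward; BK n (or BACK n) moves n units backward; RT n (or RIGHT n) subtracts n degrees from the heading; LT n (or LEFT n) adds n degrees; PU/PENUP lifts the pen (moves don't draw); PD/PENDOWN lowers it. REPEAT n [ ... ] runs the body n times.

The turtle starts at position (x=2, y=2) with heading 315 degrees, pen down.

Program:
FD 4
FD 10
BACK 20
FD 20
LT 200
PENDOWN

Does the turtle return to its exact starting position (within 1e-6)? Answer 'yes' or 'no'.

Executing turtle program step by step:
Start: pos=(2,2), heading=315, pen down
FD 4: (2,2) -> (4.828,-0.828) [heading=315, draw]
FD 10: (4.828,-0.828) -> (11.899,-7.899) [heading=315, draw]
BK 20: (11.899,-7.899) -> (-2.243,6.243) [heading=315, draw]
FD 20: (-2.243,6.243) -> (11.899,-7.899) [heading=315, draw]
LT 200: heading 315 -> 155
PD: pen down
Final: pos=(11.899,-7.899), heading=155, 4 segment(s) drawn

Start position: (2, 2)
Final position: (11.899, -7.899)
Distance = 14; >= 1e-6 -> NOT closed

Answer: no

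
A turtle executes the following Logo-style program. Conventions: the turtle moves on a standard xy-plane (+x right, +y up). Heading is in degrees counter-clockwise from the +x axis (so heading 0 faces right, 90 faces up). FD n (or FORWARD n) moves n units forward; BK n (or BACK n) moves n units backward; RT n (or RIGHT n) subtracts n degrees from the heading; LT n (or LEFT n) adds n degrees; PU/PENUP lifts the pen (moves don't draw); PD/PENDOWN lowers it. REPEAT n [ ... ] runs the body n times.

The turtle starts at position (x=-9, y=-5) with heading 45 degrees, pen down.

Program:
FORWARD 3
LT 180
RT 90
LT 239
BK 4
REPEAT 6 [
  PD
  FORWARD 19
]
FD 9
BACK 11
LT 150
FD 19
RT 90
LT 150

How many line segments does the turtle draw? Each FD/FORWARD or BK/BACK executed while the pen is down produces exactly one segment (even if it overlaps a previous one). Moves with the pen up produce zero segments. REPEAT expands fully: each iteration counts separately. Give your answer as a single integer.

Executing turtle program step by step:
Start: pos=(-9,-5), heading=45, pen down
FD 3: (-9,-5) -> (-6.879,-2.879) [heading=45, draw]
LT 180: heading 45 -> 225
RT 90: heading 225 -> 135
LT 239: heading 135 -> 14
BK 4: (-6.879,-2.879) -> (-10.76,-3.846) [heading=14, draw]
REPEAT 6 [
  -- iteration 1/6 --
  PD: pen down
  FD 19: (-10.76,-3.846) -> (7.676,0.75) [heading=14, draw]
  -- iteration 2/6 --
  PD: pen down
  FD 19: (7.676,0.75) -> (26.111,5.347) [heading=14, draw]
  -- iteration 3/6 --
  PD: pen down
  FD 19: (26.111,5.347) -> (44.547,9.943) [heading=14, draw]
  -- iteration 4/6 --
  PD: pen down
  FD 19: (44.547,9.943) -> (62.983,14.54) [heading=14, draw]
  -- iteration 5/6 --
  PD: pen down
  FD 19: (62.983,14.54) -> (81.418,19.136) [heading=14, draw]
  -- iteration 6/6 --
  PD: pen down
  FD 19: (81.418,19.136) -> (99.854,23.733) [heading=14, draw]
]
FD 9: (99.854,23.733) -> (108.587,25.91) [heading=14, draw]
BK 11: (108.587,25.91) -> (97.913,23.249) [heading=14, draw]
LT 150: heading 14 -> 164
FD 19: (97.913,23.249) -> (79.649,28.486) [heading=164, draw]
RT 90: heading 164 -> 74
LT 150: heading 74 -> 224
Final: pos=(79.649,28.486), heading=224, 11 segment(s) drawn
Segments drawn: 11

Answer: 11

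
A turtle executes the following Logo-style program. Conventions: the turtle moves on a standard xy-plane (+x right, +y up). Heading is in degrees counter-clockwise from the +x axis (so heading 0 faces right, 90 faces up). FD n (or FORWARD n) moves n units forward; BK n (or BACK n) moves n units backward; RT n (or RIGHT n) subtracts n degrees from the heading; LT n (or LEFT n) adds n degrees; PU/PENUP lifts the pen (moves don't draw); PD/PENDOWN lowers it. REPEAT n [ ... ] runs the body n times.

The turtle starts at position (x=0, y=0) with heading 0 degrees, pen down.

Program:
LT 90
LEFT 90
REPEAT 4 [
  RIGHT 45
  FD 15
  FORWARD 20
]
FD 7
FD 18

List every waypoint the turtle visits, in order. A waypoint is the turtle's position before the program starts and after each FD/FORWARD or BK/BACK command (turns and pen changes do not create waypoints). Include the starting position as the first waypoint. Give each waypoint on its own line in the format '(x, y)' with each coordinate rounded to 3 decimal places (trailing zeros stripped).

Answer: (0, 0)
(-10.607, 10.607)
(-24.749, 24.749)
(-24.749, 39.749)
(-24.749, 59.749)
(-14.142, 70.355)
(0, 84.497)
(15, 84.497)
(35, 84.497)
(42, 84.497)
(60, 84.497)

Derivation:
Executing turtle program step by step:
Start: pos=(0,0), heading=0, pen down
LT 90: heading 0 -> 90
LT 90: heading 90 -> 180
REPEAT 4 [
  -- iteration 1/4 --
  RT 45: heading 180 -> 135
  FD 15: (0,0) -> (-10.607,10.607) [heading=135, draw]
  FD 20: (-10.607,10.607) -> (-24.749,24.749) [heading=135, draw]
  -- iteration 2/4 --
  RT 45: heading 135 -> 90
  FD 15: (-24.749,24.749) -> (-24.749,39.749) [heading=90, draw]
  FD 20: (-24.749,39.749) -> (-24.749,59.749) [heading=90, draw]
  -- iteration 3/4 --
  RT 45: heading 90 -> 45
  FD 15: (-24.749,59.749) -> (-14.142,70.355) [heading=45, draw]
  FD 20: (-14.142,70.355) -> (0,84.497) [heading=45, draw]
  -- iteration 4/4 --
  RT 45: heading 45 -> 0
  FD 15: (0,84.497) -> (15,84.497) [heading=0, draw]
  FD 20: (15,84.497) -> (35,84.497) [heading=0, draw]
]
FD 7: (35,84.497) -> (42,84.497) [heading=0, draw]
FD 18: (42,84.497) -> (60,84.497) [heading=0, draw]
Final: pos=(60,84.497), heading=0, 10 segment(s) drawn
Waypoints (11 total):
(0, 0)
(-10.607, 10.607)
(-24.749, 24.749)
(-24.749, 39.749)
(-24.749, 59.749)
(-14.142, 70.355)
(0, 84.497)
(15, 84.497)
(35, 84.497)
(42, 84.497)
(60, 84.497)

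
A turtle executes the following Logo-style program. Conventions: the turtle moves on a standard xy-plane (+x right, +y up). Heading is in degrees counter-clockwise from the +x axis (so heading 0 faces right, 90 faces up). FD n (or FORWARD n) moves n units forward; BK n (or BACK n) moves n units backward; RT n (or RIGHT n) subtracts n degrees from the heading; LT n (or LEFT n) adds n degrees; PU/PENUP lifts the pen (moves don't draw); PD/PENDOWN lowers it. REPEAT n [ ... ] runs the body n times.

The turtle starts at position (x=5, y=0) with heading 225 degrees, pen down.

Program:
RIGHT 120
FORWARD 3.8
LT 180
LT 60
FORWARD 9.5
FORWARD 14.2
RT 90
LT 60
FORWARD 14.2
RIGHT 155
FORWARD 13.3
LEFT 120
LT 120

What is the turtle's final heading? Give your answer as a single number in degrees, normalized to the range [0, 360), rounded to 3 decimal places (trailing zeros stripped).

Executing turtle program step by step:
Start: pos=(5,0), heading=225, pen down
RT 120: heading 225 -> 105
FD 3.8: (5,0) -> (4.016,3.671) [heading=105, draw]
LT 180: heading 105 -> 285
LT 60: heading 285 -> 345
FD 9.5: (4.016,3.671) -> (13.193,1.212) [heading=345, draw]
FD 14.2: (13.193,1.212) -> (26.909,-2.463) [heading=345, draw]
RT 90: heading 345 -> 255
LT 60: heading 255 -> 315
FD 14.2: (26.909,-2.463) -> (36.95,-12.504) [heading=315, draw]
RT 155: heading 315 -> 160
FD 13.3: (36.95,-12.504) -> (24.452,-7.956) [heading=160, draw]
LT 120: heading 160 -> 280
LT 120: heading 280 -> 40
Final: pos=(24.452,-7.956), heading=40, 5 segment(s) drawn

Answer: 40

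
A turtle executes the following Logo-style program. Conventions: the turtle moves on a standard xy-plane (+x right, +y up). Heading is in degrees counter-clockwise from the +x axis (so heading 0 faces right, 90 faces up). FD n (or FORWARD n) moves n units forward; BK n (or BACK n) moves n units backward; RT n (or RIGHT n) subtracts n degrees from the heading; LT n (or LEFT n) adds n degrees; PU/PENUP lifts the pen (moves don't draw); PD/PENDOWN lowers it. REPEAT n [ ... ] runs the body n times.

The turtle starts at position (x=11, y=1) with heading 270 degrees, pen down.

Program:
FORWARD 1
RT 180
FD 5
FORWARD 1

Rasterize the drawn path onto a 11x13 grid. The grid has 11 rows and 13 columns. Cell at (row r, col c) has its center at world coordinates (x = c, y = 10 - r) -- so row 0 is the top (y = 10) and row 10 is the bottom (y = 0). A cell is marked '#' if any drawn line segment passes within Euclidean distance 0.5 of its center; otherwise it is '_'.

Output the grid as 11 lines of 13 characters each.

Segment 0: (11,1) -> (11,0)
Segment 1: (11,0) -> (11,5)
Segment 2: (11,5) -> (11,6)

Answer: _____________
_____________
_____________
_____________
___________#_
___________#_
___________#_
___________#_
___________#_
___________#_
___________#_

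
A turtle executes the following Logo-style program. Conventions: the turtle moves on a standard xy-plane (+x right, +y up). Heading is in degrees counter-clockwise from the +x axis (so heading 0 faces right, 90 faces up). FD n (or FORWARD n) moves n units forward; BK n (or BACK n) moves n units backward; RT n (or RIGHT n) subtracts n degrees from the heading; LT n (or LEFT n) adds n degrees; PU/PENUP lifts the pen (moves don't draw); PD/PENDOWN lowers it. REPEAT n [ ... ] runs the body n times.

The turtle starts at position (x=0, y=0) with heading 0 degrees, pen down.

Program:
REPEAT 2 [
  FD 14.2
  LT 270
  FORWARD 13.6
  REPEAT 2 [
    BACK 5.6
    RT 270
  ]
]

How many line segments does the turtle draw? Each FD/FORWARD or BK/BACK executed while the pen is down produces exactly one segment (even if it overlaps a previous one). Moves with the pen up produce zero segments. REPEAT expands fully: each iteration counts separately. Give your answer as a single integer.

Executing turtle program step by step:
Start: pos=(0,0), heading=0, pen down
REPEAT 2 [
  -- iteration 1/2 --
  FD 14.2: (0,0) -> (14.2,0) [heading=0, draw]
  LT 270: heading 0 -> 270
  FD 13.6: (14.2,0) -> (14.2,-13.6) [heading=270, draw]
  REPEAT 2 [
    -- iteration 1/2 --
    BK 5.6: (14.2,-13.6) -> (14.2,-8) [heading=270, draw]
    RT 270: heading 270 -> 0
    -- iteration 2/2 --
    BK 5.6: (14.2,-8) -> (8.6,-8) [heading=0, draw]
    RT 270: heading 0 -> 90
  ]
  -- iteration 2/2 --
  FD 14.2: (8.6,-8) -> (8.6,6.2) [heading=90, draw]
  LT 270: heading 90 -> 0
  FD 13.6: (8.6,6.2) -> (22.2,6.2) [heading=0, draw]
  REPEAT 2 [
    -- iteration 1/2 --
    BK 5.6: (22.2,6.2) -> (16.6,6.2) [heading=0, draw]
    RT 270: heading 0 -> 90
    -- iteration 2/2 --
    BK 5.6: (16.6,6.2) -> (16.6,0.6) [heading=90, draw]
    RT 270: heading 90 -> 180
  ]
]
Final: pos=(16.6,0.6), heading=180, 8 segment(s) drawn
Segments drawn: 8

Answer: 8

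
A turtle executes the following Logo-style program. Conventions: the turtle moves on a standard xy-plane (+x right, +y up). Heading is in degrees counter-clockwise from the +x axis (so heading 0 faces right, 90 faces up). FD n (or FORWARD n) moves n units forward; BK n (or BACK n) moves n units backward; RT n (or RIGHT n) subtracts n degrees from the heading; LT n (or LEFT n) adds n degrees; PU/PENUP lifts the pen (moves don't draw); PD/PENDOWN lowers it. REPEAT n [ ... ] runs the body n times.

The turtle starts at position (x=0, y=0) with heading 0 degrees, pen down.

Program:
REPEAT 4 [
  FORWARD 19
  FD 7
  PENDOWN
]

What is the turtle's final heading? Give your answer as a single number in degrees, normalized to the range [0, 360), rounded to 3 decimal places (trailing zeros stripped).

Executing turtle program step by step:
Start: pos=(0,0), heading=0, pen down
REPEAT 4 [
  -- iteration 1/4 --
  FD 19: (0,0) -> (19,0) [heading=0, draw]
  FD 7: (19,0) -> (26,0) [heading=0, draw]
  PD: pen down
  -- iteration 2/4 --
  FD 19: (26,0) -> (45,0) [heading=0, draw]
  FD 7: (45,0) -> (52,0) [heading=0, draw]
  PD: pen down
  -- iteration 3/4 --
  FD 19: (52,0) -> (71,0) [heading=0, draw]
  FD 7: (71,0) -> (78,0) [heading=0, draw]
  PD: pen down
  -- iteration 4/4 --
  FD 19: (78,0) -> (97,0) [heading=0, draw]
  FD 7: (97,0) -> (104,0) [heading=0, draw]
  PD: pen down
]
Final: pos=(104,0), heading=0, 8 segment(s) drawn

Answer: 0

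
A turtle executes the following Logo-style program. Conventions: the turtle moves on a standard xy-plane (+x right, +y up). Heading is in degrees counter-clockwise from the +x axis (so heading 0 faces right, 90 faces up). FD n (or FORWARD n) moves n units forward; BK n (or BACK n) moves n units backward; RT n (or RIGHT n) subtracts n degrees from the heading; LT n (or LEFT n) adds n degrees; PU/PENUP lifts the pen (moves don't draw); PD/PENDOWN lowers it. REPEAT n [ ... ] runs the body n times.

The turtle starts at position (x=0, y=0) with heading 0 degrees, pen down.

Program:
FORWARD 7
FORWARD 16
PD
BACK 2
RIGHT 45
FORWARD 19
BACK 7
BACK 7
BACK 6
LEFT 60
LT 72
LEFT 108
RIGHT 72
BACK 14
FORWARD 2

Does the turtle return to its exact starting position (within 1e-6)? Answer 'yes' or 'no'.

Answer: no

Derivation:
Executing turtle program step by step:
Start: pos=(0,0), heading=0, pen down
FD 7: (0,0) -> (7,0) [heading=0, draw]
FD 16: (7,0) -> (23,0) [heading=0, draw]
PD: pen down
BK 2: (23,0) -> (21,0) [heading=0, draw]
RT 45: heading 0 -> 315
FD 19: (21,0) -> (34.435,-13.435) [heading=315, draw]
BK 7: (34.435,-13.435) -> (29.485,-8.485) [heading=315, draw]
BK 7: (29.485,-8.485) -> (24.536,-3.536) [heading=315, draw]
BK 6: (24.536,-3.536) -> (20.293,0.707) [heading=315, draw]
LT 60: heading 315 -> 15
LT 72: heading 15 -> 87
LT 108: heading 87 -> 195
RT 72: heading 195 -> 123
BK 14: (20.293,0.707) -> (27.918,-11.034) [heading=123, draw]
FD 2: (27.918,-11.034) -> (26.829,-9.357) [heading=123, draw]
Final: pos=(26.829,-9.357), heading=123, 9 segment(s) drawn

Start position: (0, 0)
Final position: (26.829, -9.357)
Distance = 28.413; >= 1e-6 -> NOT closed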